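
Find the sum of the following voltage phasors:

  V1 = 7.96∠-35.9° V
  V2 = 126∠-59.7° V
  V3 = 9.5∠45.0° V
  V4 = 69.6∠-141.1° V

Step 1 — Convert each phasor to rectangular form:
  V1 = 7.96·(cos(-35.9°) + j·sin(-35.9°)) = 6.448 - j4.668 V
  V2 = 126·(cos(-59.7°) + j·sin(-59.7°)) = 63.57 - j108.8 V
  V3 = 9.5·(cos(45.0°) + j·sin(45.0°)) = 6.718 + j6.718 V
  V4 = 69.6·(cos(-141.1°) + j·sin(-141.1°)) = -54.17 - j43.71 V
Step 2 — Sum components: V_total = 22.57 - j150.4 V.
Step 3 — Convert to polar: |V_total| = 152.1 V, ∠V_total = -81.5°.

V_total = 152.1∠-81.5° V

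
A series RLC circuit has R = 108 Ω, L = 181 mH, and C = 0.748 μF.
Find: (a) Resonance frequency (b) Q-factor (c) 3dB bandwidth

Step 1 — Resonance condition Im(Z)=0 gives ω₀ = 1/√(LC).
Step 2 — ω₀ = 1/√(0.181·7.48e-07) = 2718 rad/s.
Step 3 — f₀ = ω₀/(2π) = 432.5 Hz.
Step 4 — Series Q: Q = ω₀L/R = 2718·0.181/108 = 4.555.
Step 5 — 3dB bandwidth: Δω = ω₀/Q = 596.7 rad/s; BW = Δω/(2π) = 94.97 Hz.

(a) f₀ = 432.5 Hz  (b) Q = 4.555  (c) BW = 94.97 Hz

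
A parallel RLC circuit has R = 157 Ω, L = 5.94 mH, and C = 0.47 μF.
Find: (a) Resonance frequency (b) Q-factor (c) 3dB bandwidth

Step 1 — Resonance: ω₀ = 1/√(LC) = 1/√(0.00594·4.7e-07) = 1.893e+04 rad/s.
Step 2 — f₀ = ω₀/(2π) = 3012 Hz.
Step 3 — Parallel Q: Q = R/(ω₀L) = 157/(1.893e+04·0.00594) = 1.397.
Step 4 — Bandwidth: Δω = ω₀/Q = 1.355e+04 rad/s; BW = Δω/(2π) = 2157 Hz.

(a) f₀ = 3012 Hz  (b) Q = 1.397  (c) BW = 2157 Hz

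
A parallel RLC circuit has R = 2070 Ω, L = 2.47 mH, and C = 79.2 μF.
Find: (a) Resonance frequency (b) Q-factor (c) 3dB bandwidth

Step 1 — Resonance: ω₀ = 1/√(LC) = 1/√(0.00247·7.92e-05) = 2261 rad/s.
Step 2 — f₀ = ω₀/(2π) = 359.8 Hz.
Step 3 — Parallel Q: Q = R/(ω₀L) = 2070/(2261·0.00247) = 370.7.
Step 4 — Bandwidth: Δω = ω₀/Q = 6.1 rad/s; BW = Δω/(2π) = 0.9708 Hz.

(a) f₀ = 359.8 Hz  (b) Q = 370.7  (c) BW = 0.9708 Hz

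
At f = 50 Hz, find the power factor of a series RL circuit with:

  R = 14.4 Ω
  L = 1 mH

Step 1 — Angular frequency: ω = 2π·f = 2π·50 = 314.2 rad/s.
Step 2 — Component impedances:
  R: Z = R = 14.4 Ω
  L: Z = jωL = j·314.2·0.001 = 0 + j0.3142 Ω
Step 3 — Series combination: Z_total = R + L = 14.4 + j0.3142 Ω = 14.4∠1.2° Ω.
Step 4 — Power factor: PF = cos(φ) = Re(Z)/|Z| = 14.4/14.403 = 0.9998.
Step 5 — Type: Im(Z) = 0.3142 ⇒ lagging (phase φ = 1.2°).

PF = 0.9998 (lagging, φ = 1.2°)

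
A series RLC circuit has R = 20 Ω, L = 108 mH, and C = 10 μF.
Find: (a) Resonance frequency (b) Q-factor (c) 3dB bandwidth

Step 1 — Resonance: ω₀ = 1/√(LC) = 1/√(0.108·1e-05) = 962.3 rad/s.
Step 2 — f₀ = ω₀/(2π) = 153.1 Hz.
Step 3 — Series Q: Q = ω₀L/R = 962.3·0.108/20 = 5.196.
Step 4 — Bandwidth: Δω = ω₀/Q = 185.2 rad/s; BW = Δω/(2π) = 29.47 Hz.

(a) f₀ = 153.1 Hz  (b) Q = 5.196  (c) BW = 29.47 Hz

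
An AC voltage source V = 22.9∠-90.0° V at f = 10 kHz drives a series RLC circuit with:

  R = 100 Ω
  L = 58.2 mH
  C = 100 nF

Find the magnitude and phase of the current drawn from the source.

Step 1 — Angular frequency: ω = 2π·f = 2π·1e+04 = 6.283e+04 rad/s.
Step 2 — Component impedances:
  R: Z = R = 100 Ω
  L: Z = jωL = j·6.283e+04·0.0582 = 0 + j3657 Ω
  C: Z = 1/(jωC) = -j/(ω·C) = 0 - j159.2 Ω
Step 3 — Series combination: Z_total = R + L + C = 100 + j3498 Ω = 3499∠88.4° Ω.
Step 4 — Source phasor: V = 22.9∠-90.0° V = 0 - j22.9 V.
Step 5 — Ohm's law: I = V / Z_total = (0 - j22.9) / (100 + j3498) = -0.006542 - j0.000187 A.
Step 6 — Convert to polar: |I| = 0.006545 A, ∠I = -178.4°.

I = 0.006545∠-178.4° A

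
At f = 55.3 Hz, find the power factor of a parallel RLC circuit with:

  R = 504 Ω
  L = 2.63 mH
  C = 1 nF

Step 1 — Angular frequency: ω = 2π·f = 2π·55.3 = 347.5 rad/s.
Step 2 — Component impedances:
  R: Z = R = 504 Ω
  L: Z = jωL = j·347.5·0.00263 = 0 + j0.9138 Ω
  C: Z = 1/(jωC) = -j/(ω·C) = 0 - j2.878e+06 Ω
Step 3 — Parallel combination: 1/Z_total = 1/R + 1/L + 1/C; Z_total = 0.001657 + j0.9138 Ω = 0.9138∠89.9° Ω.
Step 4 — Power factor: PF = cos(φ) = Re(Z)/|Z| = 0.001657/0.9138 = 0.001813.
Step 5 — Type: Im(Z) = 0.9138 ⇒ lagging (phase φ = 89.9°).

PF = 0.001813 (lagging, φ = 89.9°)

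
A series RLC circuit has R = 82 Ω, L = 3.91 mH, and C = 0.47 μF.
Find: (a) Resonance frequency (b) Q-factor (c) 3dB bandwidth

Step 1 — Resonance condition Im(Z)=0 gives ω₀ = 1/√(LC).
Step 2 — ω₀ = 1/√(0.00391·4.7e-07) = 2.333e+04 rad/s.
Step 3 — f₀ = ω₀/(2π) = 3713 Hz.
Step 4 — Series Q: Q = ω₀L/R = 2.333e+04·0.00391/82 = 1.112.
Step 5 — 3dB bandwidth: Δω = ω₀/Q = 2.097e+04 rad/s; BW = Δω/(2π) = 3338 Hz.

(a) f₀ = 3713 Hz  (b) Q = 1.112  (c) BW = 3338 Hz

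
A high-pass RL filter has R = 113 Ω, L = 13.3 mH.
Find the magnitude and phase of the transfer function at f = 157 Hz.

Step 1 — Angular frequency: ω = 2π·157 = 986.5 rad/s.
Step 2 — Transfer function: H(jω) = jωL/(R + jωL).
Step 3 — Numerator jωL = j·13.12; denominator R + jωL = 113 + j13.12.
Step 4 — H = 0.0133 + j0.1146.
Step 5 — Magnitude: |H| = 0.1153 (-18.8 dB); phase: φ = 83.4°.

|H| = 0.1153 (-18.8 dB), φ = 83.4°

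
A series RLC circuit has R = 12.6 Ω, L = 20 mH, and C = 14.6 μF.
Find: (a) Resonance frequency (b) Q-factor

Step 1 — Resonance condition Im(Z)=0 gives ω₀ = 1/√(LC).
Step 2 — ω₀ = 1/√(0.02·1.46e-05) = 1851 rad/s.
Step 3 — f₀ = ω₀/(2π) = 294.5 Hz.
Step 4 — Series Q: Q = ω₀L/R = 1851·0.02/12.6 = 2.937.

(a) f₀ = 294.5 Hz  (b) Q = 2.937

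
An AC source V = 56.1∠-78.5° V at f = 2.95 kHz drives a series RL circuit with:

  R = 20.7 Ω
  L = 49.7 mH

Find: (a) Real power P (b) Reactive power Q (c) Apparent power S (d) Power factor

Step 1 — Angular frequency: ω = 2π·f = 2π·2950 = 1.854e+04 rad/s.
Step 2 — Component impedances:
  R: Z = R = 20.7 Ω
  L: Z = jωL = j·1.854e+04·0.0497 = 0 + j921.2 Ω
Step 3 — Series combination: Z_total = R + L = 20.7 + j921.2 Ω = 921.4∠88.7° Ω.
Step 4 — Source phasor: V = 56.1∠-78.5° V = 11.18 - j54.97 V.
Step 5 — Current: I = V / Z = -0.05937 - j0.01348 A = 0.06088∠-167.2° A.
Step 6 — Complex power: S = V·I* = 0.07673 + j3.415 VA.
Step 7 — Real power: P = Re(S) = 0.07673 W.
Step 8 — Reactive power: Q = Im(S) = 3.415 VAR.
Step 9 — Apparent power: |S| = 3.416 VA.
Step 10 — Power factor: PF = P/|S| = 0.02246 (lagging).

(a) P = 0.07673 W  (b) Q = 3.415 VAR  (c) S = 3.416 VA  (d) PF = 0.02246 (lagging)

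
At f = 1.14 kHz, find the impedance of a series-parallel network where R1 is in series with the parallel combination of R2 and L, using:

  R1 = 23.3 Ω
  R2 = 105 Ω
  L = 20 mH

Step 1 — Angular frequency: ω = 2π·f = 2π·1140 = 7163 rad/s.
Step 2 — Component impedances:
  R1: Z = R = 23.3 Ω
  R2: Z = R = 105 Ω
  L: Z = jωL = j·7163·0.02 = 0 + j143.3 Ω
Step 3 — Parallel branch: R2 || L = 1/(1/R2 + 1/L) = 68.31 + j50.06 Ω.
Step 4 — Series with R1: Z_total = R1 + (R2 || L) = 91.61 + j50.06 Ω = 104.4∠28.7° Ω.

Z = 91.61 + j50.06 Ω = 104.4∠28.7° Ω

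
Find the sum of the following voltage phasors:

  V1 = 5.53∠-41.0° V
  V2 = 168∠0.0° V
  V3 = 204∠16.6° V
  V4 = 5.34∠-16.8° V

Step 1 — Convert each phasor to rectangular form:
  V1 = 5.53·(cos(-41.0°) + j·sin(-41.0°)) = 4.174 - j3.628 V
  V2 = 168·(cos(0.0°) + j·sin(0.0°)) = 168 V
  V3 = 204·(cos(16.6°) + j·sin(16.6°)) = 195.5 + j58.28 V
  V4 = 5.34·(cos(-16.8°) + j·sin(-16.8°)) = 5.112 - j1.543 V
Step 2 — Sum components: V_total = 372.8 + j53.11 V.
Step 3 — Convert to polar: |V_total| = 376.5 V, ∠V_total = 8.1°.

V_total = 376.5∠8.1° V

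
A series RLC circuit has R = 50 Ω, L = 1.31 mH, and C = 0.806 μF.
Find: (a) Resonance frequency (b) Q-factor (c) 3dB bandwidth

Step 1 — Resonance: ω₀ = 1/√(LC) = 1/√(0.00131·8.06e-07) = 3.077e+04 rad/s.
Step 2 — f₀ = ω₀/(2π) = 4898 Hz.
Step 3 — Series Q: Q = ω₀L/R = 3.077e+04·0.00131/50 = 0.8063.
Step 4 — Bandwidth: Δω = ω₀/Q = 3.817e+04 rad/s; BW = Δω/(2π) = 6075 Hz.

(a) f₀ = 4898 Hz  (b) Q = 0.8063  (c) BW = 6075 Hz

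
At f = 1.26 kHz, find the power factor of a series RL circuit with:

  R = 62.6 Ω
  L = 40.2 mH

Step 1 — Angular frequency: ω = 2π·f = 2π·1260 = 7917 rad/s.
Step 2 — Component impedances:
  R: Z = R = 62.6 Ω
  L: Z = jωL = j·7917·0.0402 = 0 + j318.3 Ω
Step 3 — Series combination: Z_total = R + L = 62.6 + j318.3 Ω = 324.4∠78.9° Ω.
Step 4 — Power factor: PF = cos(φ) = Re(Z)/|Z| = 62.6/324.4 = 0.193.
Step 5 — Type: Im(Z) = 318.3 ⇒ lagging (phase φ = 78.9°).

PF = 0.193 (lagging, φ = 78.9°)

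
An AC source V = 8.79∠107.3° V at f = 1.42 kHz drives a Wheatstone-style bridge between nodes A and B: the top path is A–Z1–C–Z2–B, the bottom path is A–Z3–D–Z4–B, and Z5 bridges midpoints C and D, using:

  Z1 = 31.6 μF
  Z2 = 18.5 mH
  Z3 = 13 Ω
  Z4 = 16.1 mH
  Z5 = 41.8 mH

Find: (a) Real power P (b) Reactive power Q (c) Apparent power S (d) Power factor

Step 1 — Angular frequency: ω = 2π·f = 2π·1420 = 8922 rad/s.
Step 2 — Component impedances:
  Z1: Z = 1/(jωC) = -j/(ω·C) = 0 - j3.547 Ω
  Z2: Z = jωL = j·8922·0.0185 = 0 + j165.1 Ω
  Z3: Z = R = 13 Ω
  Z4: Z = jωL = j·8922·0.0161 = 0 + j143.6 Ω
  Z5: Z = jωL = j·8922·0.0418 = 0 + j372.9 Ω
Step 3 — Bridge requires nodal analysis (the Z5 bridge couples midpoints C and D, so the two paths cannot be reduced to a simple series/parallel combination). Setting node B to ground and injecting 1 A at node A, the 3-node admittance system at A, C, D solves to V_A = Z_AB = 3.557 + j76.3 Ω = 76.38∠87.3° Ω.
Step 4 — Source phasor: V = 8.79∠107.3° V = -2.614 + j8.392 V.
Step 5 — Current: I = V / Z = 0.1082 + j0.0393 A = 0.1151∠20.0° A.
Step 6 — Complex power: S = V·I* = 0.04711 + j1.01 VA.
Step 7 — Real power: P = Re(S) = 0.04711 W.
Step 8 — Reactive power: Q = Im(S) = 1.01 VAR.
Step 9 — Apparent power: |S| = 1.012 VA.
Step 10 — Power factor: PF = P/|S| = 0.04657 (lagging).

(a) P = 0.04711 W  (b) Q = 1.01 VAR  (c) S = 1.012 VA  (d) PF = 0.04657 (lagging)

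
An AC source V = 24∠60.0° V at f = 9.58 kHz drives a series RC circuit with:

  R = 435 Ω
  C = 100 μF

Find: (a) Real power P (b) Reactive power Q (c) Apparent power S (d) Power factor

Step 1 — Angular frequency: ω = 2π·f = 2π·9580 = 6.019e+04 rad/s.
Step 2 — Component impedances:
  R: Z = R = 435 Ω
  C: Z = 1/(jωC) = -j/(ω·C) = 0 - j0.1661 Ω
Step 3 — Series combination: Z_total = R + C = 435 - j0.1661 Ω = 435∠-0.0° Ω.
Step 4 — Source phasor: V = 24∠60.0° V = 12 + j20.78 V.
Step 5 — Current: I = V / Z = 0.02757 + j0.04779 A = 0.05517∠60.0° A.
Step 6 — Complex power: S = V·I* = 1.324 - j0.0005057 VA.
Step 7 — Real power: P = Re(S) = 1.324 W.
Step 8 — Reactive power: Q = Im(S) = -0.0005057 VAR.
Step 9 — Apparent power: |S| = 1.324 VA.
Step 10 — Power factor: PF = P/|S| = 1 (leading).

(a) P = 1.324 W  (b) Q = -0.0005057 VAR  (c) S = 1.324 VA  (d) PF = 1 (leading)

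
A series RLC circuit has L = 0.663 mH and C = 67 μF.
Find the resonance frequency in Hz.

Step 1 — Resonance condition Im(Z)=0 gives ω₀ = 1/√(LC).
Step 2 — ω₀ = 1/√(0.000663·6.7e-05) = 4745 rad/s.
Step 3 — f₀ = ω₀/(2π) = 755.1 Hz.

f₀ = 755.1 Hz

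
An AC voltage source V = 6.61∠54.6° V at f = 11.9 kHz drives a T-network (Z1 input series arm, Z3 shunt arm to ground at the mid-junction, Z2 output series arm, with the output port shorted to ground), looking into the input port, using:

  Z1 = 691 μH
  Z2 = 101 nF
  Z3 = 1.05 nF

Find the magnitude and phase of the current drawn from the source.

Step 1 — Angular frequency: ω = 2π·f = 2π·1.19e+04 = 7.477e+04 rad/s.
Step 2 — Component impedances:
  Z1: Z = jωL = j·7.477e+04·0.000691 = 0 + j51.67 Ω
  Z2: Z = 1/(jωC) = -j/(ω·C) = 0 - j132.4 Ω
  Z3: Z = 1/(jωC) = -j/(ω·C) = 0 - j1.274e+04 Ω
Step 3 — With the output port shorted to ground, the output series arm Z2 runs from the junction to ground; the shunt arm Z3 also runs from the junction to ground. They appear in parallel: Z3 || Z2 = 0 - j131.1 Ω.
Step 4 — Series with input arm Z1: Z_in = Z1 + (Z3 || Z2) = 0 - j79.39 Ω = 79.39∠-90.0° Ω.
Step 5 — Source phasor: V = 6.61∠54.6° V = 3.829 + j5.388 V.
Step 6 — Ohm's law: I = V / Z_total = (3.829 + j5.388) / (0 - j79.39) = -0.06787 + j0.04823 A.
Step 7 — Convert to polar: |I| = 0.08326 A, ∠I = 144.6°.

I = 0.08326∠144.6° A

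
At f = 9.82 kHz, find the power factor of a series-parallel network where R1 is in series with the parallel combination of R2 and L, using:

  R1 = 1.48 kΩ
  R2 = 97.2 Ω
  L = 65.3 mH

Step 1 — Angular frequency: ω = 2π·f = 2π·9820 = 6.17e+04 rad/s.
Step 2 — Component impedances:
  R1: Z = R = 1480 Ω
  R2: Z = R = 97.2 Ω
  L: Z = jωL = j·6.17e+04·0.0653 = 0 + j4029 Ω
Step 3 — Parallel branch: R2 || L = 1/(1/R2 + 1/L) = 97.14 + j2.344 Ω.
Step 4 — Series with R1: Z_total = R1 + (R2 || L) = 1577 + j2.344 Ω = 1577∠0.1° Ω.
Step 5 — Power factor: PF = cos(φ) = Re(Z)/|Z| = 1577/1577 = 1.
Step 6 — Type: Im(Z) = 2.344 ⇒ lagging (phase φ = 0.1°).

PF = 1 (lagging, φ = 0.1°)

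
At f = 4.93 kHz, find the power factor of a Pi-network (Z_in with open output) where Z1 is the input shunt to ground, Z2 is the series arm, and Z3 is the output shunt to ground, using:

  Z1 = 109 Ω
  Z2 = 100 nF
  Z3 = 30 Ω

Step 1 — Angular frequency: ω = 2π·f = 2π·4930 = 3.098e+04 rad/s.
Step 2 — Component impedances:
  Z1: Z = R = 109 Ω
  Z2: Z = 1/(jωC) = -j/(ω·C) = 0 - j322.8 Ω
  Z3: Z = R = 30 Ω
Step 3 — With open output, the series arm Z2 and the output shunt Z3 appear in series to ground: Z2 + Z3 = 30 - j322.8 Ω.
Step 4 — Parallel with input shunt Z1: Z_in = Z1 || (Z2 + Z3) = 95.63 - j31.05 Ω = 100.5∠-18.0° Ω.
Step 5 — Power factor: PF = cos(φ) = Re(Z)/|Z| = 95.632/100.55 = 0.9511.
Step 6 — Type: Im(Z) = -31.05 ⇒ leading (phase φ = -18.0°).

PF = 0.9511 (leading, φ = -18.0°)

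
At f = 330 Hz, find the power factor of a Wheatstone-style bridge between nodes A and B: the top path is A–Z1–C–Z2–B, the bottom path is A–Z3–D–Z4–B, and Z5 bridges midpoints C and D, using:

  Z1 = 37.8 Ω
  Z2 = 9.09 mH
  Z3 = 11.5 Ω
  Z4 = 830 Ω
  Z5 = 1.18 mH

Step 1 — Angular frequency: ω = 2π·f = 2π·330 = 2073 rad/s.
Step 2 — Component impedances:
  Z1: Z = R = 37.8 Ω
  Z2: Z = jωL = j·2073·0.00909 = 0 + j18.85 Ω
  Z3: Z = R = 11.5 Ω
  Z4: Z = R = 830 Ω
  Z5: Z = jωL = j·2073·0.00118 = 0 + j2.447 Ω
Step 3 — Bridge requires nodal analysis (the Z5 bridge couples midpoints C and D, so the two paths cannot be reduced to a simple series/parallel combination). Setting node B to ground and injecting 1 A at node A, the 3-node admittance system at A, C, D solves to V_A = Z_AB = 9.405 + j20.26 Ω = 22.34∠65.1° Ω.
Step 4 — Power factor: PF = cos(φ) = Re(Z)/|Z| = 9.405/22.34 = 0.421.
Step 5 — Type: Im(Z) = 20.26 ⇒ lagging (phase φ = 65.1°).

PF = 0.421 (lagging, φ = 65.1°)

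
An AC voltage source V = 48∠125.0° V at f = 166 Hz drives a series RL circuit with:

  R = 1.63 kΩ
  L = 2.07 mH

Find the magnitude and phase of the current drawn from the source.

Step 1 — Angular frequency: ω = 2π·f = 2π·166 = 1043 rad/s.
Step 2 — Component impedances:
  R: Z = R = 1630 Ω
  L: Z = jωL = j·1043·0.00207 = 0 + j2.159 Ω
Step 3 — Series combination: Z_total = R + L = 1630 + j2.159 Ω = 1630∠0.1° Ω.
Step 4 — Source phasor: V = 48∠125.0° V = -27.53 + j39.32 V.
Step 5 — Ohm's law: I = V / Z_total = (-27.53 + j39.32) / (1630 + j2.159) = -0.01686 + j0.02414 A.
Step 6 — Convert to polar: |I| = 0.02945 A, ∠I = 124.9°.

I = 0.02945∠124.9° A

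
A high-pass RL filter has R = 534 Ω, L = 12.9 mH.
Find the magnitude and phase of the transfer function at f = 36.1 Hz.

Step 1 — Angular frequency: ω = 2π·36.1 = 226.8 rad/s.
Step 2 — Transfer function: H(jω) = jωL/(R + jωL).
Step 3 — Numerator jωL = j·2.926; denominator R + jωL = 534 + j2.926.
Step 4 — H = 3.002e-05 + j0.005479.
Step 5 — Magnitude: |H| = 0.005479 (-45.2 dB); phase: φ = 89.7°.

|H| = 0.005479 (-45.2 dB), φ = 89.7°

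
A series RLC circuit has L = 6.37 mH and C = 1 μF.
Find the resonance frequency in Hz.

Step 1 — Resonance condition Im(Z)=0 gives ω₀ = 1/√(LC).
Step 2 — ω₀ = 1/√(0.00637·1e-06) = 1.253e+04 rad/s.
Step 3 — f₀ = ω₀/(2π) = 1994 Hz.

f₀ = 1994 Hz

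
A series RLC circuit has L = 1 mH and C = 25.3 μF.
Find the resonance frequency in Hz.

Step 1 — Resonance condition Im(Z)=0 gives ω₀ = 1/√(LC).
Step 2 — ω₀ = 1/√(0.001·2.53e-05) = 6287 rad/s.
Step 3 — f₀ = ω₀/(2π) = 1001 Hz.

f₀ = 1001 Hz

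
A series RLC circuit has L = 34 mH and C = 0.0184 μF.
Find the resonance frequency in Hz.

Step 1 — Resonance condition Im(Z)=0 gives ω₀ = 1/√(LC).
Step 2 — ω₀ = 1/√(0.034·1.84e-08) = 3.998e+04 rad/s.
Step 3 — f₀ = ω₀/(2π) = 6363 Hz.

f₀ = 6363 Hz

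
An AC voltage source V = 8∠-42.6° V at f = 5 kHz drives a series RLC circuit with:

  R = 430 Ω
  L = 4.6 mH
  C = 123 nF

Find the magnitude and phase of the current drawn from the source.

Step 1 — Angular frequency: ω = 2π·f = 2π·5000 = 3.142e+04 rad/s.
Step 2 — Component impedances:
  R: Z = R = 430 Ω
  L: Z = jωL = j·3.142e+04·0.0046 = 0 + j144.5 Ω
  C: Z = 1/(jωC) = -j/(ω·C) = 0 - j258.8 Ω
Step 3 — Series combination: Z_total = R + L + C = 430 - j114.3 Ω = 444.9∠-14.9° Ω.
Step 4 — Source phasor: V = 8∠-42.6° V = 5.889 - j5.415 V.
Step 5 — Ohm's law: I = V / Z_total = (5.889 - j5.415) / (430 - j114.3) = 0.01592 - j0.008363 A.
Step 6 — Convert to polar: |I| = 0.01798 A, ∠I = -27.7°.

I = 0.01798∠-27.7° A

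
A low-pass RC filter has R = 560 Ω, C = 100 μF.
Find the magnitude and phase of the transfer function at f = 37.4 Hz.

Step 1 — Angular frequency: ω = 2π·37.4 = 235 rad/s.
Step 2 — Transfer function: H(jω) = 1/(1 + jωRC).
Step 3 — Denominator: 1 + jωRC = 1 + j·235·560·0.0001 = 1 + j13.16.
Step 4 — H = 0.005741 - j0.07555.
Step 5 — Magnitude: |H| = 0.07577 (-22.4 dB); phase: φ = -85.7°.

|H| = 0.07577 (-22.4 dB), φ = -85.7°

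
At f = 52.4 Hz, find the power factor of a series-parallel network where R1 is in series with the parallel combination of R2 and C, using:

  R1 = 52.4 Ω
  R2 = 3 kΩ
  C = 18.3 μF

Step 1 — Angular frequency: ω = 2π·f = 2π·52.4 = 329.2 rad/s.
Step 2 — Component impedances:
  R1: Z = R = 52.4 Ω
  R2: Z = R = 3000 Ω
  C: Z = 1/(jωC) = -j/(ω·C) = 0 - j166 Ω
Step 3 — Parallel branch: R2 || C = 1/(1/R2 + 1/C) = 9.154 - j165.5 Ω.
Step 4 — Series with R1: Z_total = R1 + (R2 || C) = 61.55 - j165.5 Ω = 176.5∠-69.6° Ω.
Step 5 — Power factor: PF = cos(φ) = Re(Z)/|Z| = 61.55/176.5 = 0.3487.
Step 6 — Type: Im(Z) = -165.5 ⇒ leading (phase φ = -69.6°).

PF = 0.3487 (leading, φ = -69.6°)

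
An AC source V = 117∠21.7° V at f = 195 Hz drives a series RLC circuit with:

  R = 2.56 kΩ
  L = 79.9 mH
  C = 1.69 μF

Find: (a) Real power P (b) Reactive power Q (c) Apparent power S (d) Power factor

Step 1 — Angular frequency: ω = 2π·f = 2π·195 = 1225 rad/s.
Step 2 — Component impedances:
  R: Z = R = 2560 Ω
  L: Z = jωL = j·1225·0.0799 = 0 + j97.9 Ω
  C: Z = 1/(jωC) = -j/(ω·C) = 0 - j482.9 Ω
Step 3 — Series combination: Z_total = R + L + C = 2560 - j385.1 Ω = 2589∠-8.6° Ω.
Step 4 — Source phasor: V = 117∠21.7° V = 108.7 + j43.26 V.
Step 5 — Current: I = V / Z = 0.03904 + j0.02277 A = 0.04519∠30.3° A.
Step 6 — Complex power: S = V·I* = 5.229 - j0.7865 VA.
Step 7 — Real power: P = Re(S) = 5.229 W.
Step 8 — Reactive power: Q = Im(S) = -0.7865 VAR.
Step 9 — Apparent power: |S| = 5.288 VA.
Step 10 — Power factor: PF = P/|S| = 0.9889 (leading).

(a) P = 5.229 W  (b) Q = -0.7865 VAR  (c) S = 5.288 VA  (d) PF = 0.9889 (leading)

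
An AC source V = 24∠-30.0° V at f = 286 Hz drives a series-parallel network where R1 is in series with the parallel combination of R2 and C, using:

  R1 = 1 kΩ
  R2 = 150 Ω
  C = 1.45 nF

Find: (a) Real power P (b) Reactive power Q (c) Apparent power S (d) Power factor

Step 1 — Angular frequency: ω = 2π·f = 2π·286 = 1797 rad/s.
Step 2 — Component impedances:
  R1: Z = R = 1000 Ω
  R2: Z = R = 150 Ω
  C: Z = 1/(jωC) = -j/(ω·C) = 0 - j3.838e+05 Ω
Step 3 — Parallel branch: R2 || C = 1/(1/R2 + 1/C) = 150 - j0.05863 Ω.
Step 4 — Series with R1: Z_total = R1 + (R2 || C) = 1150 - j0.05863 Ω = 1150∠-0.0° Ω.
Step 5 — Source phasor: V = 24∠-30.0° V = 20.78 - j12 V.
Step 6 — Current: I = V / Z = 0.01807 - j0.01043 A = 0.02087∠-30.0° A.
Step 7 — Complex power: S = V·I* = 0.5009 - j2.553e-05 VA.
Step 8 — Real power: P = Re(S) = 0.5009 W.
Step 9 — Reactive power: Q = Im(S) = -2.553e-05 VAR.
Step 10 — Apparent power: |S| = 0.5009 VA.
Step 11 — Power factor: PF = P/|S| = 1 (leading).

(a) P = 0.5009 W  (b) Q = -2.553e-05 VAR  (c) S = 0.5009 VA  (d) PF = 1 (leading)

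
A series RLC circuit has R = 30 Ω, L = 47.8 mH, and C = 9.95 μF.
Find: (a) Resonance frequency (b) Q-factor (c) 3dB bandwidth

Step 1 — Resonance: ω₀ = 1/√(LC) = 1/√(0.0478·9.95e-06) = 1450 rad/s.
Step 2 — f₀ = ω₀/(2π) = 230.8 Hz.
Step 3 — Series Q: Q = ω₀L/R = 1450·0.0478/30 = 2.31.
Step 4 — Bandwidth: Δω = ω₀/Q = 627.6 rad/s; BW = Δω/(2π) = 99.89 Hz.

(a) f₀ = 230.8 Hz  (b) Q = 2.31  (c) BW = 99.89 Hz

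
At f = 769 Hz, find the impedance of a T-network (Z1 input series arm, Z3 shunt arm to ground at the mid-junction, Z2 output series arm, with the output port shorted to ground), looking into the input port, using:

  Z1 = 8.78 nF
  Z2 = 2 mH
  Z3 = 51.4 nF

Step 1 — Angular frequency: ω = 2π·f = 2π·769 = 4832 rad/s.
Step 2 — Component impedances:
  Z1: Z = 1/(jωC) = -j/(ω·C) = 0 - j2.357e+04 Ω
  Z2: Z = jωL = j·4832·0.002 = 0 + j9.664 Ω
  Z3: Z = 1/(jωC) = -j/(ω·C) = 0 - j4027 Ω
Step 3 — With the output port shorted to ground, the output series arm Z2 runs from the junction to ground; the shunt arm Z3 also runs from the junction to ground. They appear in parallel: Z3 || Z2 = 0 + j9.687 Ω.
Step 4 — Series with input arm Z1: Z_in = Z1 + (Z3 || Z2) = 0 - j2.356e+04 Ω = 2.356e+04∠-90.0° Ω.

Z = 0 - j2.356e+04 Ω = 2.356e+04∠-90.0° Ω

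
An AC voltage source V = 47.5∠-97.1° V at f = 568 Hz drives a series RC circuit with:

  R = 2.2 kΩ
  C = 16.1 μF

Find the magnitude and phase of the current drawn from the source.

Step 1 — Angular frequency: ω = 2π·f = 2π·568 = 3569 rad/s.
Step 2 — Component impedances:
  R: Z = R = 2200 Ω
  C: Z = 1/(jωC) = -j/(ω·C) = 0 - j17.4 Ω
Step 3 — Series combination: Z_total = R + C = 2200 - j17.4 Ω = 2200∠-0.5° Ω.
Step 4 — Source phasor: V = 47.5∠-97.1° V = -5.871 - j47.14 V.
Step 5 — Ohm's law: I = V / Z_total = (-5.871 - j47.14) / (2200 - j17.4) = -0.002499 - j0.02145 A.
Step 6 — Convert to polar: |I| = 0.02159 A, ∠I = -96.6°.

I = 0.02159∠-96.6° A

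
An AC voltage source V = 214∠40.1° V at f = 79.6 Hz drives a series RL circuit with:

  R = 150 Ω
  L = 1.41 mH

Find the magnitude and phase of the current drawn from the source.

Step 1 — Angular frequency: ω = 2π·f = 2π·79.6 = 500.1 rad/s.
Step 2 — Component impedances:
  R: Z = R = 150 Ω
  L: Z = jωL = j·500.1·0.00141 = 0 + j0.7052 Ω
Step 3 — Series combination: Z_total = R + L = 150 + j0.7052 Ω = 150∠0.3° Ω.
Step 4 — Source phasor: V = 214∠40.1° V = 163.7 + j137.8 V.
Step 5 — Ohm's law: I = V / Z_total = (163.7 + j137.8) / (150 + j0.7052) = 1.096 + j0.9138 A.
Step 6 — Convert to polar: |I| = 1.427 A, ∠I = 39.8°.

I = 1.427∠39.8° A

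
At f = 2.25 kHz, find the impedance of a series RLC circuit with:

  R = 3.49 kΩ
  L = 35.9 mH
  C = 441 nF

Step 1 — Angular frequency: ω = 2π·f = 2π·2250 = 1.414e+04 rad/s.
Step 2 — Component impedances:
  R: Z = R = 3490 Ω
  L: Z = jωL = j·1.414e+04·0.0359 = 0 + j507.5 Ω
  C: Z = 1/(jωC) = -j/(ω·C) = 0 - j160.4 Ω
Step 3 — Series combination: Z_total = R + L + C = 3490 + j347.1 Ω = 3507∠5.7° Ω.

Z = 3490 + j347.1 Ω = 3507∠5.7° Ω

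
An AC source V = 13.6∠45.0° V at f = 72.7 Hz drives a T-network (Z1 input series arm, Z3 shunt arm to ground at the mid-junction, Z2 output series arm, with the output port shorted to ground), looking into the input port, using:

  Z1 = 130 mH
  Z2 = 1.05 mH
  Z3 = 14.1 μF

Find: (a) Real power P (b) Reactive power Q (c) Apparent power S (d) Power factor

Step 1 — Angular frequency: ω = 2π·f = 2π·72.7 = 456.8 rad/s.
Step 2 — Component impedances:
  Z1: Z = jωL = j·456.8·0.13 = 0 + j59.38 Ω
  Z2: Z = jωL = j·456.8·0.00105 = 0 + j0.4796 Ω
  Z3: Z = 1/(jωC) = -j/(ω·C) = 0 - j155.3 Ω
Step 3 — With the output port shorted to ground, the output series arm Z2 runs from the junction to ground; the shunt arm Z3 also runs from the junction to ground. They appear in parallel: Z3 || Z2 = 0 + j0.4811 Ω.
Step 4 — Series with input arm Z1: Z_in = Z1 + (Z3 || Z2) = 0 + j59.86 Ω = 59.86∠90.0° Ω.
Step 5 — Source phasor: V = 13.6∠45.0° V = 9.617 + j9.617 V.
Step 6 — Current: I = V / Z = 0.1606 - j0.1606 A = 0.2272∠-45.0° A.
Step 7 — Complex power: S = V·I* = 0 + j3.09 VA.
Step 8 — Real power: P = Re(S) = 0 W.
Step 9 — Reactive power: Q = Im(S) = 3.09 VAR.
Step 10 — Apparent power: |S| = 3.09 VA.
Step 11 — Power factor: PF = P/|S| = 0 (lagging).

(a) P = 0 W  (b) Q = 3.09 VAR  (c) S = 3.09 VA  (d) PF = 0 (lagging)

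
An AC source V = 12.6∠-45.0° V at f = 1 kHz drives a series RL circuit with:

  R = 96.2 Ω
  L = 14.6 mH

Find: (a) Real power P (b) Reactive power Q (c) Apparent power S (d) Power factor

Step 1 — Angular frequency: ω = 2π·f = 2π·1000 = 6283 rad/s.
Step 2 — Component impedances:
  R: Z = R = 96.2 Ω
  L: Z = jωL = j·6283·0.0146 = 0 + j91.73 Ω
Step 3 — Series combination: Z_total = R + L = 96.2 + j91.73 Ω = 132.9∠43.6° Ω.
Step 4 — Source phasor: V = 12.6∠-45.0° V = 8.91 - j8.91 V.
Step 5 — Current: I = V / Z = 0.002252 - j0.09476 A = 0.09479∠-88.6° A.
Step 6 — Complex power: S = V·I* = 0.8643 + j0.8242 VA.
Step 7 — Real power: P = Re(S) = 0.8643 W.
Step 8 — Reactive power: Q = Im(S) = 0.8242 VAR.
Step 9 — Apparent power: |S| = 1.194 VA.
Step 10 — Power factor: PF = P/|S| = 0.7237 (lagging).

(a) P = 0.8643 W  (b) Q = 0.8242 VAR  (c) S = 1.194 VA  (d) PF = 0.7237 (lagging)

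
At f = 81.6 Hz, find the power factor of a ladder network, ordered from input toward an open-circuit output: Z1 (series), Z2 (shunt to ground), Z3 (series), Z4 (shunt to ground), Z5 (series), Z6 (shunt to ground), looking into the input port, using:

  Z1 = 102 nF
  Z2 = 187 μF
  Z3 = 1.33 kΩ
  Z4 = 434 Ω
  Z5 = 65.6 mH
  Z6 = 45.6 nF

Step 1 — Angular frequency: ω = 2π·f = 2π·81.6 = 512.7 rad/s.
Step 2 — Component impedances:
  Z1: Z = 1/(jωC) = -j/(ω·C) = 0 - j1.912e+04 Ω
  Z2: Z = 1/(jωC) = -j/(ω·C) = 0 - j10.43 Ω
  Z3: Z = R = 1330 Ω
  Z4: Z = R = 434 Ω
  Z5: Z = jωL = j·512.7·0.0656 = 0 + j33.63 Ω
  Z6: Z = 1/(jωC) = -j/(ω·C) = 0 - j4.277e+04 Ω
Step 3 — Ladder network (open output): work backward from the far end, alternating series and parallel combinations. Z_in = 0.06167 - j1.913e+04 Ω = 1.913e+04∠-90.0° Ω.
Step 4 — Power factor: PF = cos(φ) = Re(Z)/|Z| = 0.061668/19132 = 3.223e-06.
Step 5 — Type: Im(Z) = -1.913e+04 ⇒ leading (phase φ = -90.0°).

PF = 3.223e-06 (leading, φ = -90.0°)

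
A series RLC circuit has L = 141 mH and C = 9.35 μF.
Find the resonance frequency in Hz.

Step 1 — Resonance condition Im(Z)=0 gives ω₀ = 1/√(LC).
Step 2 — ω₀ = 1/√(0.141·9.35e-06) = 870.9 rad/s.
Step 3 — f₀ = ω₀/(2π) = 138.6 Hz.

f₀ = 138.6 Hz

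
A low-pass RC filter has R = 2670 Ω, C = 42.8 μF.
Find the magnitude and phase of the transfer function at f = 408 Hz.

Step 1 — Angular frequency: ω = 2π·408 = 2564 rad/s.
Step 2 — Transfer function: H(jω) = 1/(1 + jωRC).
Step 3 — Denominator: 1 + jωRC = 1 + j·2564·2670·4.28e-05 = 1 + j293.
Step 4 — H = 1.165e-05 - j0.003413.
Step 5 — Magnitude: |H| = 0.003414 (-49.3 dB); phase: φ = -89.8°.

|H| = 0.003414 (-49.3 dB), φ = -89.8°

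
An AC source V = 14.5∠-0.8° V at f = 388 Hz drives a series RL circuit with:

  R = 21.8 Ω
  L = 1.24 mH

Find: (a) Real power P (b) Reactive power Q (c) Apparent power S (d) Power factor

Step 1 — Angular frequency: ω = 2π·f = 2π·388 = 2438 rad/s.
Step 2 — Component impedances:
  R: Z = R = 21.8 Ω
  L: Z = jωL = j·2438·0.00124 = 0 + j3.023 Ω
Step 3 — Series combination: Z_total = R + L = 21.8 + j3.023 Ω = 22.01∠7.9° Ω.
Step 4 — Source phasor: V = 14.5∠-0.8° V = 14.5 - j0.2025 V.
Step 5 — Current: I = V / Z = 0.6513 - j0.0996 A = 0.6588∠-8.7° A.
Step 6 — Complex power: S = V·I* = 9.463 + j1.312 VA.
Step 7 — Real power: P = Re(S) = 9.463 W.
Step 8 — Reactive power: Q = Im(S) = 1.312 VAR.
Step 9 — Apparent power: |S| = 9.553 VA.
Step 10 — Power factor: PF = P/|S| = 0.9905 (lagging).

(a) P = 9.463 W  (b) Q = 1.312 VAR  (c) S = 9.553 VA  (d) PF = 0.9905 (lagging)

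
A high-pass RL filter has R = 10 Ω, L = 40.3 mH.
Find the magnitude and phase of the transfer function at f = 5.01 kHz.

Step 1 — Angular frequency: ω = 2π·5010 = 3.148e+04 rad/s.
Step 2 — Transfer function: H(jω) = jωL/(R + jωL).
Step 3 — Numerator jωL = j·1269; denominator R + jωL = 10 + j1269.
Step 4 — H = 0.9999 + j0.007882.
Step 5 — Magnitude: |H| = 1 (-0.0 dB); phase: φ = 0.5°.

|H| = 1 (-0.0 dB), φ = 0.5°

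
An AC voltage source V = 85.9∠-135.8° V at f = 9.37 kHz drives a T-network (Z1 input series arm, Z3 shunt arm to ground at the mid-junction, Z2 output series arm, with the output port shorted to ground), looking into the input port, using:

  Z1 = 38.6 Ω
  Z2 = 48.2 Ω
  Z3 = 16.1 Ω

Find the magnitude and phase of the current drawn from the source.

Step 1 — Angular frequency: ω = 2π·f = 2π·9370 = 5.887e+04 rad/s.
Step 2 — Component impedances:
  Z1: Z = R = 38.6 Ω
  Z2: Z = R = 48.2 Ω
  Z3: Z = R = 16.1 Ω
Step 3 — With the output port shorted to ground, the output series arm Z2 runs from the junction to ground; the shunt arm Z3 also runs from the junction to ground. They appear in parallel: Z3 || Z2 = 12.07 Ω.
Step 4 — Series with input arm Z1: Z_in = Z1 + (Z3 || Z2) = 50.67 Ω = 50.67∠0.0° Ω.
Step 5 — Source phasor: V = 85.9∠-135.8° V = -61.58 - j59.89 V.
Step 6 — Ohm's law: I = V / Z_total = (-61.58 - j59.89) / (50.67) = -1.215 - j1.182 A.
Step 7 — Convert to polar: |I| = 1.695 A, ∠I = -135.8°.

I = 1.695∠-135.8° A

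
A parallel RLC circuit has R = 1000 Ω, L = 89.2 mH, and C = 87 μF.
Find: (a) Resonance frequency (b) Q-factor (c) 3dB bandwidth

Step 1 — Resonance: ω₀ = 1/√(LC) = 1/√(0.0892·8.7e-05) = 359 rad/s.
Step 2 — f₀ = ω₀/(2π) = 57.13 Hz.
Step 3 — Parallel Q: Q = R/(ω₀L) = 1000/(359·0.0892) = 31.23.
Step 4 — Bandwidth: Δω = ω₀/Q = 11.49 rad/s; BW = Δω/(2π) = 1.829 Hz.

(a) f₀ = 57.13 Hz  (b) Q = 31.23  (c) BW = 1.829 Hz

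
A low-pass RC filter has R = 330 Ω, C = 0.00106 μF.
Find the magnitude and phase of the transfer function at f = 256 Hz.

Step 1 — Angular frequency: ω = 2π·256 = 1608 rad/s.
Step 2 — Transfer function: H(jω) = 1/(1 + jωRC).
Step 3 — Denominator: 1 + jωRC = 1 + j·1608·330·1.06e-09 = 1 + j0.0005627.
Step 4 — H = 1 - j0.0005627.
Step 5 — Magnitude: |H| = 1 (-0.0 dB); phase: φ = -0.0°.

|H| = 1 (-0.0 dB), φ = -0.0°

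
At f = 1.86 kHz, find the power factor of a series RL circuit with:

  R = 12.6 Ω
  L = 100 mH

Step 1 — Angular frequency: ω = 2π·f = 2π·1860 = 1.169e+04 rad/s.
Step 2 — Component impedances:
  R: Z = R = 12.6 Ω
  L: Z = jωL = j·1.169e+04·0.1 = 0 + j1169 Ω
Step 3 — Series combination: Z_total = R + L = 12.6 + j1169 Ω = 1169∠89.4° Ω.
Step 4 — Power factor: PF = cos(φ) = Re(Z)/|Z| = 12.6/1169 = 0.01078.
Step 5 — Type: Im(Z) = 1169 ⇒ lagging (phase φ = 89.4°).

PF = 0.01078 (lagging, φ = 89.4°)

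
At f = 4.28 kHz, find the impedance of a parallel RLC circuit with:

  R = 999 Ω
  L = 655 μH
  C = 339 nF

Step 1 — Angular frequency: ω = 2π·f = 2π·4280 = 2.689e+04 rad/s.
Step 2 — Component impedances:
  R: Z = R = 999 Ω
  L: Z = jωL = j·2.689e+04·0.000655 = 0 + j17.61 Ω
  C: Z = 1/(jωC) = -j/(ω·C) = 0 - j109.7 Ω
Step 3 — Parallel combination: 1/Z_total = 1/R + 1/L + 1/C; Z_total = 0.4406 + j20.97 Ω = 20.98∠88.8° Ω.

Z = 0.4406 + j20.97 Ω = 20.98∠88.8° Ω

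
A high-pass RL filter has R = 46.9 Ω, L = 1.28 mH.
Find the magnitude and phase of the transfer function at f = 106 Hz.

Step 1 — Angular frequency: ω = 2π·106 = 666 rad/s.
Step 2 — Transfer function: H(jω) = jωL/(R + jωL).
Step 3 — Numerator jωL = j·0.8525; denominator R + jωL = 46.9 + j0.8525.
Step 4 — H = 0.0003303 + j0.01817.
Step 5 — Magnitude: |H| = 0.01817 (-34.8 dB); phase: φ = 89.0°.

|H| = 0.01817 (-34.8 dB), φ = 89.0°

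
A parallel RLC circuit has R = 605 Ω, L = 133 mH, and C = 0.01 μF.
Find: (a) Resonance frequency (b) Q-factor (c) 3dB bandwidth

Step 1 — Resonance: ω₀ = 1/√(LC) = 1/√(0.133·1e-08) = 2.742e+04 rad/s.
Step 2 — f₀ = ω₀/(2π) = 4364 Hz.
Step 3 — Parallel Q: Q = R/(ω₀L) = 605/(2.742e+04·0.133) = 0.1659.
Step 4 — Bandwidth: Δω = ω₀/Q = 1.653e+05 rad/s; BW = Δω/(2π) = 2.631e+04 Hz.

(a) f₀ = 4364 Hz  (b) Q = 0.1659  (c) BW = 2.631e+04 Hz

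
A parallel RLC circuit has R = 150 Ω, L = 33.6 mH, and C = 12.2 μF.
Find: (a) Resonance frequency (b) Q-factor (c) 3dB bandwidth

Step 1 — Resonance: ω₀ = 1/√(LC) = 1/√(0.0336·1.22e-05) = 1562 rad/s.
Step 2 — f₀ = ω₀/(2π) = 248.6 Hz.
Step 3 — Parallel Q: Q = R/(ω₀L) = 150/(1562·0.0336) = 2.858.
Step 4 — Bandwidth: Δω = ω₀/Q = 546.4 rad/s; BW = Δω/(2π) = 86.97 Hz.

(a) f₀ = 248.6 Hz  (b) Q = 2.858  (c) BW = 86.97 Hz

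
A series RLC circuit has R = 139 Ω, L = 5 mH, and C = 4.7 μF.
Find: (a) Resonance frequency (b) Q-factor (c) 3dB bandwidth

Step 1 — Resonance: ω₀ = 1/√(LC) = 1/√(0.005·4.7e-06) = 6523 rad/s.
Step 2 — f₀ = ω₀/(2π) = 1038 Hz.
Step 3 — Series Q: Q = ω₀L/R = 6523·0.005/139 = 0.2347.
Step 4 — Bandwidth: Δω = ω₀/Q = 2.78e+04 rad/s; BW = Δω/(2π) = 4425 Hz.

(a) f₀ = 1038 Hz  (b) Q = 0.2347  (c) BW = 4425 Hz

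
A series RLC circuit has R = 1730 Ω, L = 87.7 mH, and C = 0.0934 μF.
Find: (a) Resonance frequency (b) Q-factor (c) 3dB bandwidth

Step 1 — Resonance condition Im(Z)=0 gives ω₀ = 1/√(LC).
Step 2 — ω₀ = 1/√(0.0877·9.34e-08) = 1.105e+04 rad/s.
Step 3 — f₀ = ω₀/(2π) = 1759 Hz.
Step 4 — Series Q: Q = ω₀L/R = 1.105e+04·0.0877/1730 = 0.5601.
Step 5 — 3dB bandwidth: Δω = ω₀/Q = 1.973e+04 rad/s; BW = Δω/(2π) = 3140 Hz.

(a) f₀ = 1759 Hz  (b) Q = 0.5601  (c) BW = 3140 Hz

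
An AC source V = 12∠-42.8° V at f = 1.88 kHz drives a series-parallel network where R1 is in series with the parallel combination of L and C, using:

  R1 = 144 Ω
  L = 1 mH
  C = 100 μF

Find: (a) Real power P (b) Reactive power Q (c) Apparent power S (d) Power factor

Step 1 — Angular frequency: ω = 2π·f = 2π·1880 = 1.181e+04 rad/s.
Step 2 — Component impedances:
  R1: Z = R = 144 Ω
  L: Z = jωL = j·1.181e+04·0.001 = 0 + j11.81 Ω
  C: Z = 1/(jωC) = -j/(ω·C) = 0 - j0.8466 Ω
Step 3 — Parallel branch: L || C = 1/(1/L + 1/C) = 0 - j0.9119 Ω.
Step 4 — Series with R1: Z_total = R1 + (L || C) = 144 - j0.9119 Ω = 144∠-0.4° Ω.
Step 5 — Source phasor: V = 12∠-42.8° V = 8.805 - j8.153 V.
Step 6 — Current: I = V / Z = 0.0615 - j0.05623 A = 0.08333∠-42.4° A.
Step 7 — Complex power: S = V·I* = 1 - j0.006333 VA.
Step 8 — Real power: P = Re(S) = 1 W.
Step 9 — Reactive power: Q = Im(S) = -0.006333 VAR.
Step 10 — Apparent power: |S| = 1 VA.
Step 11 — Power factor: PF = P/|S| = 1 (leading).

(a) P = 1 W  (b) Q = -0.006333 VAR  (c) S = 1 VA  (d) PF = 1 (leading)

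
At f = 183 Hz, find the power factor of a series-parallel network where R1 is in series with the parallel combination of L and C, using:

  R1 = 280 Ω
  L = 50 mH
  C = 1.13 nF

Step 1 — Angular frequency: ω = 2π·f = 2π·183 = 1150 rad/s.
Step 2 — Component impedances:
  R1: Z = R = 280 Ω
  L: Z = jωL = j·1150·0.05 = 0 + j57.49 Ω
  C: Z = 1/(jωC) = -j/(ω·C) = 0 - j7.696e+05 Ω
Step 3 — Parallel branch: L || C = 1/(1/L + 1/C) = 0 + j57.5 Ω.
Step 4 — Series with R1: Z_total = R1 + (L || C) = 280 + j57.5 Ω = 285.8∠11.6° Ω.
Step 5 — Power factor: PF = cos(φ) = Re(Z)/|Z| = 280/285.84 = 0.9796.
Step 6 — Type: Im(Z) = 57.5 ⇒ lagging (phase φ = 11.6°).

PF = 0.9796 (lagging, φ = 11.6°)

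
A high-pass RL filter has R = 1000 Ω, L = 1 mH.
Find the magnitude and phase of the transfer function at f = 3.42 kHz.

Step 1 — Angular frequency: ω = 2π·3420 = 2.149e+04 rad/s.
Step 2 — Transfer function: H(jω) = jωL/(R + jωL).
Step 3 — Numerator jωL = j·21.49; denominator R + jωL = 1000 + j21.49.
Step 4 — H = 0.0004615 + j0.02148.
Step 5 — Magnitude: |H| = 0.02148 (-33.4 dB); phase: φ = 88.8°.

|H| = 0.02148 (-33.4 dB), φ = 88.8°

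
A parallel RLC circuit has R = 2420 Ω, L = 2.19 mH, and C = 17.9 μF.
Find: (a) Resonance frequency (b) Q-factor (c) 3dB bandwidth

Step 1 — Resonance: ω₀ = 1/√(LC) = 1/√(0.00219·1.79e-05) = 5051 rad/s.
Step 2 — f₀ = ω₀/(2π) = 803.8 Hz.
Step 3 — Parallel Q: Q = R/(ω₀L) = 2420/(5051·0.00219) = 218.8.
Step 4 — Bandwidth: Δω = ω₀/Q = 23.09 rad/s; BW = Δω/(2π) = 3.674 Hz.

(a) f₀ = 803.8 Hz  (b) Q = 218.8  (c) BW = 3.674 Hz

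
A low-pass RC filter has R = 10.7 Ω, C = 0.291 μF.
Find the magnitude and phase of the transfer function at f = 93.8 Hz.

Step 1 — Angular frequency: ω = 2π·93.8 = 589.4 rad/s.
Step 2 — Transfer function: H(jω) = 1/(1 + jωRC).
Step 3 — Denominator: 1 + jωRC = 1 + j·589.4·10.7·2.91e-07 = 1 + j0.001835.
Step 4 — H = 1 - j0.001835.
Step 5 — Magnitude: |H| = 1 (-0.0 dB); phase: φ = -0.1°.

|H| = 1 (-0.0 dB), φ = -0.1°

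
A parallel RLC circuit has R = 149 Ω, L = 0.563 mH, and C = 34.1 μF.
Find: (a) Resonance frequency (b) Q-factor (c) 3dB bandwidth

Step 1 — Resonance: ω₀ = 1/√(LC) = 1/√(0.000563·3.41e-05) = 7217 rad/s.
Step 2 — f₀ = ω₀/(2π) = 1149 Hz.
Step 3 — Parallel Q: Q = R/(ω₀L) = 149/(7217·0.000563) = 36.67.
Step 4 — Bandwidth: Δω = ω₀/Q = 196.8 rad/s; BW = Δω/(2π) = 31.32 Hz.

(a) f₀ = 1149 Hz  (b) Q = 36.67  (c) BW = 31.32 Hz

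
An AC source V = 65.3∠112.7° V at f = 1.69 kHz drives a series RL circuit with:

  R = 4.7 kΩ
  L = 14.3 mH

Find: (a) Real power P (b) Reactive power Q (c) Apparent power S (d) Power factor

Step 1 — Angular frequency: ω = 2π·f = 2π·1690 = 1.062e+04 rad/s.
Step 2 — Component impedances:
  R: Z = R = 4700 Ω
  L: Z = jωL = j·1.062e+04·0.0143 = 0 + j151.8 Ω
Step 3 — Series combination: Z_total = R + L = 4700 + j151.8 Ω = 4702∠1.9° Ω.
Step 4 — Source phasor: V = 65.3∠112.7° V = -25.2 + j60.24 V.
Step 5 — Current: I = V / Z = -0.004942 + j0.01298 A = 0.01389∠110.8° A.
Step 6 — Complex power: S = V·I* = 0.9063 + j0.02928 VA.
Step 7 — Real power: P = Re(S) = 0.9063 W.
Step 8 — Reactive power: Q = Im(S) = 0.02928 VAR.
Step 9 — Apparent power: |S| = 0.9068 VA.
Step 10 — Power factor: PF = P/|S| = 0.9995 (lagging).

(a) P = 0.9063 W  (b) Q = 0.02928 VAR  (c) S = 0.9068 VA  (d) PF = 0.9995 (lagging)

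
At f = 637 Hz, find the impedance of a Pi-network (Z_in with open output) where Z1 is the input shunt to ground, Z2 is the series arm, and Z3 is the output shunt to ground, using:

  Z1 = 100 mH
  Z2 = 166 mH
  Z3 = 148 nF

Step 1 — Angular frequency: ω = 2π·f = 2π·637 = 4002 rad/s.
Step 2 — Component impedances:
  Z1: Z = jωL = j·4002·0.1 = 0 + j400.2 Ω
  Z2: Z = jωL = j·4002·0.166 = 0 + j664.4 Ω
  Z3: Z = 1/(jωC) = -j/(ω·C) = 0 - j1688 Ω
Step 3 — With open output, the series arm Z2 and the output shunt Z3 appear in series to ground: Z2 + Z3 = 0 - j1024 Ω.
Step 4 — Parallel with input shunt Z1: Z_in = Z1 || (Z2 + Z3) = 0 + j657.1 Ω = 657.1∠90.0° Ω.

Z = 0 + j657.1 Ω = 657.1∠90.0° Ω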